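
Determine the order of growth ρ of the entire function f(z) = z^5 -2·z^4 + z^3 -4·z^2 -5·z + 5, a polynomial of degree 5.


|f(z)| ≤ Σ|c_k|·r^k = O(r^5) as r → ∞. Polynomial growth is O(e^{r^ε}) for every ε > 0 (since r^5/e^{r^ε} → 0), so ρ ≤ ε for all ε > 0, i.e. ρ = 0. Every nonconstant polynomial has order 0.
Therefore ρ = 0.

Order ρ = 0.


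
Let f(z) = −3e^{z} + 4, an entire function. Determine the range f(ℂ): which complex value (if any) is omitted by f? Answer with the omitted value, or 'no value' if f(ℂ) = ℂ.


Little Picard bounds the complement of f(ℂ) to at most one point.
e^{z} is never zero on ℂ, so -3·e^{z} takes every value in ℂ ∖ {0}. Adding 4 shifts the range to ℂ ∖ {4}. Thus f omits exactly the value 4.

Omitted value: 4.


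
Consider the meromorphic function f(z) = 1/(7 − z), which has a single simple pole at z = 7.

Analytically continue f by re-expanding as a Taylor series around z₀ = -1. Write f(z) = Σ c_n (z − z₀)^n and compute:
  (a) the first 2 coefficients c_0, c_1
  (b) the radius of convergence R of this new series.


Let w = z − z₀, so z = z₀ + w.
Then 7 − z = 7 − (z₀ + w) = (7 − z₀) − w = 8 − w.
f(z) = 1/(8 − w) = (1/(8)) · 1/(1 − w/(8)) = Σ_{n≥0} w^n / (8)^(n+1).
So c_n = 1/(8)^(n+1):
  c_0 = 1/(8)^1 = 1/8.
  c_1 = 1/(8)^2 = 1/64.
The series is valid for |w/d| < 1, i.e. |z − z₀| < |d|.
Radius of convergence: R = |7 − z₀| = |8| = 8 (distance from z₀ to the singularity z = 7).

c_0 = 1/8, c_1 = 1/64; R = 8.


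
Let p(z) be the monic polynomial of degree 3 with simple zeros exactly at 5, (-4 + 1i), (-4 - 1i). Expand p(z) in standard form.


The polynomial is p(z) = ∏_{α ∈ S} (z − α), where S = {5, (-4 + 1i), (-4 - 1i)}.
Expanding the product yields: p(z) = z^3 + 3·z^2 -23·z -85.
Note conjugate pairs combine to real quadratics: (z − (-4+1i))(z − (-4−1i)) = z² + 8z + 17.
The resulting polynomial has degree 3 and real coefficients as required.

p(z) = z^3 + 3·z^2 -23·z -85.


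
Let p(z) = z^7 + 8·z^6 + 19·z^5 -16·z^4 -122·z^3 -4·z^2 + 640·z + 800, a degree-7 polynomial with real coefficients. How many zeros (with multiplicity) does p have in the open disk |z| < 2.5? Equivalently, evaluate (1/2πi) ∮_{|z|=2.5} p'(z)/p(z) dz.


The zeros of p are: (-2 + 2i), (-2 - 2i), (2 + 1i), (2 - 1i), -2, (-3 + 1i), (-3 - 1i).
Their magnitudes are: 2.828, 2.828, 2.236, 2.236, 2, 3.162, 3.162.
Zeros with |z| < R = 2.5: (2 + 1i), (2 - 1i), -2.
Count = 3.
By the argument principle, (1/2πi) ∮_{|z|=R} p'(z)/p(z) dz equals exactly this count.

Number of zeros inside |z| < 2.5: 3.


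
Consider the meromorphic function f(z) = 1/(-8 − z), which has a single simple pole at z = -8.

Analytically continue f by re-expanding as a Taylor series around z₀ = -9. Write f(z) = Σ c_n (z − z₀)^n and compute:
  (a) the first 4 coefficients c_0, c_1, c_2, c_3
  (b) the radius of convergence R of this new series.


Let w = z − z₀, so z = z₀ + w.
Then -8 − z = -8 − (z₀ + w) = (-8 − z₀) − w = 1 − w.
f(z) = 1/(1 − w) = (1/(1)) · 1/(1 − w/(1)) = Σ_{n≥0} w^n / (1)^(n+1).
So c_n = 1/(1)^(n+1):
  c_0 = 1/(1)^1 = 1.
  c_1 = 1/(1)^2 = 1.
  c_2 = 1/(1)^3 = 1.
  c_3 = 1/(1)^4 = 1.
The series is valid for |w/d| < 1, i.e. |z − z₀| < |d|.
Radius of convergence: R = |-8 − z₀| = |1| = 1 (distance from z₀ to the singularity z = -8).

c_0 = 1, c_1 = 1, c_2 = 1, c_3 = 1; R = 1.


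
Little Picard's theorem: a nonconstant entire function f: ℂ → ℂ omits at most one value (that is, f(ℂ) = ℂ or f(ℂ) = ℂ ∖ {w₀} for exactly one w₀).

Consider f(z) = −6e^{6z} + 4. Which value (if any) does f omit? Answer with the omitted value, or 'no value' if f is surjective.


Little Picard bounds the complement of f(ℂ) to at most one point.
e^{6z} is never zero on ℂ, so -6·e^{6z} takes every value in ℂ ∖ {0}. Adding 4 shifts the range to ℂ ∖ {4}. Thus f omits exactly the value 4.

Omitted value: 4.


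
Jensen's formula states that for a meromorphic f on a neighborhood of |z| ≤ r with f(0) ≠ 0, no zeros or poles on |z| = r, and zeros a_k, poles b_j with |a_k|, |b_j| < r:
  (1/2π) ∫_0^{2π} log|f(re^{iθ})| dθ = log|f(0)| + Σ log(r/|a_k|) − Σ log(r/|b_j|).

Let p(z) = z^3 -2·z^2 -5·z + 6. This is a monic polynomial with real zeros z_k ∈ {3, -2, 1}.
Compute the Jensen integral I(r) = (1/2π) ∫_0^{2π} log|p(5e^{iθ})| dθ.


Zeros: -2, 1, 3; r = 5.
Inside |z| < r: -2, 1, 3. Outside (|z| ≥ r): ∅.
p(0) = 6, so log|p(0)| = log(6) = 1.7918.
Apply Jensen: I(r) = log|p(0)| + Σ_k log(r/|z_k|), summed over zeros inside |z| < r.
  log(r/|z_k|) for z_k = 3: log(5/3) = 0.5108
  log(r/|z_k|) for z_k = -2: log(5/2) = 0.9163
  log(r/|z_k|) for z_k = 1: log(5/1) = 1.6094
Sum over inside zeros: 3.0366.
I(r) = log|p(0)| + (inside sum) = 1.7918 + 3.0366 = 4.8283.
Closed form (all zeros inside, monic): I(r) = n·log(r) = 3·log(5) = 4.8283. ✓

I(r) ≈ 4.8283.


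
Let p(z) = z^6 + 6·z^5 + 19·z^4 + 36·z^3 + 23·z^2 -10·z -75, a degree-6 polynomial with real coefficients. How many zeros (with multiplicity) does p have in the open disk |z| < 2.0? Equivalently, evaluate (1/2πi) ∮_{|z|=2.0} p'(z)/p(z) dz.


The zeros of p are: (-1 + 2i), (-1 - 2i), -3, 1, (-1 + 2i), (-1 - 2i).
Their magnitudes are: 2.236, 2.236, 3, 1, 2.236, 2.236.
Zeros with |z| < R = 2.0: 1.
Count = 1.
By the argument principle, (1/2πi) ∮_{|z|=R} p'(z)/p(z) dz equals exactly this count.

Number of zeros inside |z| < 2.0: 1.


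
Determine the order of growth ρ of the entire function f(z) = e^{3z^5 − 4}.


|e^{3z^5 − 4}| = e^{Re(3·z^5) + -4} ≤ e^{3|z|^5 + -4} = e^{3r^5 + -4} on |z| = r, so ρ ≤ 5. Choosing z on |z|=r so that 3·z^5 is real positive (always possible by picking arg z appropriately) gives |f(z)| = e^{3r^5 + -4}, matching the bound. The additive constant -4 does not affect log log M(r) ~ 5·log r. Hence ρ = 5.
Therefore ρ = 5.

Order ρ = 5.


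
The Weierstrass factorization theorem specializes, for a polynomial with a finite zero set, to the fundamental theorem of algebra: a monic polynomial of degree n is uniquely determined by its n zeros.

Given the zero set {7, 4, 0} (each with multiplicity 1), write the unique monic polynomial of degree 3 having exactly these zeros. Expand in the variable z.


The polynomial is p(z) = ∏_{α ∈ S} (z − α), where S = {7, 4, 0}.
Expanding the product yields: p(z) = z^3 -11·z^2 + 28·z.
The resulting polynomial has degree 3 and real coefficients as required.

p(z) = z^3 -11·z^2 + 28·z.


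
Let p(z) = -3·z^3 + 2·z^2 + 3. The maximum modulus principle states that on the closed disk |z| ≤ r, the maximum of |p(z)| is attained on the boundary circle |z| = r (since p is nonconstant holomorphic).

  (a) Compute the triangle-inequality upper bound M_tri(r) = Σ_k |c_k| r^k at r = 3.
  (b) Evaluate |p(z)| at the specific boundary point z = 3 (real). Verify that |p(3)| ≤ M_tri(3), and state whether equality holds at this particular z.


Coefficients: c_0 = 3, c_1 = 0, c_2 = 2, c_3 = -3. Radius r = 3.
Part (a). Triangle bound: M_tri(r) = Σ_k |c_k| r^k
  = |3|·3^0 + |0|·3^1 + |2|·3^2 + |-3|·3^3
  = 3 + 0 + 18 + 81 = 102.
This bounds M(r) := max_{|z|=r} |p(z)| from above; equality holds iff all terms c_k z^k can be made to align in phase at a single z on |z|=r.
Part (b). At z = 3 (real, on the circle |z| = r):
  p(3) = (3)·3^0 + (0)·3^1 + (2)·3^2 + (-3)·3^3 = -60.
  |p(3)| = 60.
Check: |p(3)| = 60 ≤ 102 = M_tri(3). ✓ Equality does not hold at z = 3 (the coefficients have mixed signs, so the terms do not all align in phase there).

M_tri(3) = 102; |p(3)| = 60; equality at z=3: no.


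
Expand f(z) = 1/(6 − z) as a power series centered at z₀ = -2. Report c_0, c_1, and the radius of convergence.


Let w = z − z₀, so z = z₀ + w.
Then 6 − z = 6 − (z₀ + w) = (6 − z₀) − w = 8 − w.
f(z) = 1/(8 − w) = (1/(8)) · 1/(1 − w/(8)) = Σ_{n≥0} w^n / (8)^(n+1).
So c_n = 1/(8)^(n+1):
  c_0 = 1/(8)^1 = 1/8.
  c_1 = 1/(8)^2 = 1/64.
The series is valid for |w/d| < 1, i.e. |z − z₀| < |d|.
Radius of convergence: R = |6 − z₀| = |8| = 8 (distance from z₀ to the singularity z = 6).

c_0 = 1/8, c_1 = 1/64; R = 8.


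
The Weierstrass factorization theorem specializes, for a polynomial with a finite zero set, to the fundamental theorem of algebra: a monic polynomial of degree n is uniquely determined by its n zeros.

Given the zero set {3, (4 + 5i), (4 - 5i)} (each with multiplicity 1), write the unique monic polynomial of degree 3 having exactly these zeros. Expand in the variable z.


The polynomial is p(z) = ∏_{α ∈ S} (z − α), where S = {3, (4 + 5i), (4 - 5i)}.
Expanding the product yields: p(z) = z^3 -11·z^2 + 65·z -123.
Note conjugate pairs combine to real quadratics: (z − (4+5i))(z − (4−5i)) = z² − 8z + 41.
The resulting polynomial has degree 3 and real coefficients as required.

p(z) = z^3 -11·z^2 + 65·z -123.


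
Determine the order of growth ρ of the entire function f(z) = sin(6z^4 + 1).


Write sin(w) = (e^{iw} ± e^{−iw})/(2 or 2i), so |sin(w)| ≤ e^{|w|}. With w = 6z^4 + 1, |w| ≤ 6r^4 + 1 on |z|=r, giving M(r) ≤ e^{6r^4 + 1} and ρ ≤ 4. For the lower bound, choose z on |z|=r with 6z^4 purely imaginary of modulus 6r^4; then |sin(6z^4 + 1)| grows like e^{6r^4}/2, so ρ ≥ 4. Hence ρ = 4.
Therefore ρ = 4.

Order ρ = 4.


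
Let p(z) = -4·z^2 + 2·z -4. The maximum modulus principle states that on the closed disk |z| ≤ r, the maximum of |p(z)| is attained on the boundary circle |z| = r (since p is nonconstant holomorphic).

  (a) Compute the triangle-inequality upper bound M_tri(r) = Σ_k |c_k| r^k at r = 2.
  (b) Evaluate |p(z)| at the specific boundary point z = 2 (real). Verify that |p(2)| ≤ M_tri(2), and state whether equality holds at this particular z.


Coefficients: c_0 = -4, c_1 = 2, c_2 = -4. Radius r = 2.
Part (a). Triangle bound: M_tri(r) = Σ_k |c_k| r^k
  = |-4|·2^0 + |2|·2^1 + |-4|·2^2
  = 4 + 4 + 16 = 24.
This bounds M(r) := max_{|z|=r} |p(z)| from above; equality holds iff all terms c_k z^k can be made to align in phase at a single z on |z|=r.
Part (b). At z = 2 (real, on the circle |z| = r):
  p(2) = (-4)·2^0 + (2)·2^1 + (-4)·2^2 = -16.
  |p(2)| = 16.
Check: |p(2)| = 16 ≤ 24 = M_tri(2). ✓ Equality does not hold at z = 2 (the coefficients have mixed signs, so the terms do not all align in phase there).

M_tri(2) = 24; |p(2)| = 16; equality at z=2: no.


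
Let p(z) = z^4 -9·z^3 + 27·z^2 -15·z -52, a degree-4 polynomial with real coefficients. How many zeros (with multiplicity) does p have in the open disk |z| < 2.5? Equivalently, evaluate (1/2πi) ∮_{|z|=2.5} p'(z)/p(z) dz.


The zeros of p are: 4, (3 + 2i), (3 - 2i), -1.
Their magnitudes are: 4, 3.606, 3.606, 1.
Zeros with |z| < R = 2.5: -1.
Count = 1.
By the argument principle, (1/2πi) ∮_{|z|=R} p'(z)/p(z) dz equals exactly this count.

Number of zeros inside |z| < 2.5: 1.


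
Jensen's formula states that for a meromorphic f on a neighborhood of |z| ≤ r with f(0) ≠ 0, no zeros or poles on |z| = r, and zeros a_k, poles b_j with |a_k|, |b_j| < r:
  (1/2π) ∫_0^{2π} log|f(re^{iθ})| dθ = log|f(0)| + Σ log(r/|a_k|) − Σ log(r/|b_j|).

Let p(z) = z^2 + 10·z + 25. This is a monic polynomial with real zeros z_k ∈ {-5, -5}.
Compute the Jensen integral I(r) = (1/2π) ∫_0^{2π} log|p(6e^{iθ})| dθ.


Zeros: -5, -5; r = 6.
Inside |z| < r: -5, -5. Outside (|z| ≥ r): ∅.
p(0) = 25, so log|p(0)| = log(25) = 3.2189.
Apply Jensen: I(r) = log|p(0)| + Σ_k log(r/|z_k|), summed over zeros inside |z| < r.
  log(r/|z_k|) for z_k = -5: log(6/5) = 0.1823
  log(r/|z_k|) for z_k = -5: log(6/5) = 0.1823
Sum over inside zeros: 0.3646.
I(r) = log|p(0)| + (inside sum) = 3.2189 + 0.3646 = 3.5835.
Closed form (all zeros inside, monic): I(r) = n·log(r) = 2·log(6) = 3.5835. ✓

I(r) ≈ 3.5835.


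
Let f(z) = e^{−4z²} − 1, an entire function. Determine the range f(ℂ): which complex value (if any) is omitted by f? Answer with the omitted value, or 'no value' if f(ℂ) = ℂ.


Little Picard bounds the complement of f(ℂ) to at most one point.
The exponent g(z) = −4z² is a nonconstant polynomial, hence surjective onto ℂ. So e^{g(z)} takes every value in {e^w : w ∈ ℂ} = ℂ ∖ {0}. Adding -1 shifts the range to ℂ ∖ {-1}. f omits exactly -1.

Omitted value: -1.


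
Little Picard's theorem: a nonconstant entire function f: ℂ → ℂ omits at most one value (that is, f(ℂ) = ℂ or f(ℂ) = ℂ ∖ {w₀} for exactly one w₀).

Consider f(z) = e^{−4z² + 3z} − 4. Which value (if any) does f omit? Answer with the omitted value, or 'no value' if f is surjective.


Little Picard bounds the complement of f(ℂ) to at most one point.
The exponent g(z) = −4z² + 3z is a nonconstant polynomial, hence surjective onto ℂ. So e^{g(z)} takes every value in {e^w : w ∈ ℂ} = ℂ ∖ {0}. Adding -4 shifts the range to ℂ ∖ {-4}. f omits exactly -4.

Omitted value: -4.


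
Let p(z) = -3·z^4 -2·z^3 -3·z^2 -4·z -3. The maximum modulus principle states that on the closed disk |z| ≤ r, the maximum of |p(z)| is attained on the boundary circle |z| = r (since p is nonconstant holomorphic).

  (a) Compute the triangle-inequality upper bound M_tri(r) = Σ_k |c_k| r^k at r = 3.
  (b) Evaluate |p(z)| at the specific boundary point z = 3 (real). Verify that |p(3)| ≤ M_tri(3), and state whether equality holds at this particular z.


Coefficients: c_0 = -3, c_1 = -4, c_2 = -3, c_3 = -2, c_4 = -3. Radius r = 3.
Part (a). Triangle bound: M_tri(r) = Σ_k |c_k| r^k
  = |-3|·3^0 + |-4|·3^1 + |-3|·3^2 + |-2|·3^3 + |-3|·3^4
  = 3 + 12 + 27 + 54 + 243 = 339.
This bounds M(r) := max_{|z|=r} |p(z)| from above; equality holds iff all terms c_k z^k can be made to align in phase at a single z on |z|=r.
Part (b). At z = 3 (real, on the circle |z| = r):
  p(3) = (-3)·3^0 + (-4)·3^1 + (-3)·3^2 + (-2)·3^3 + (-3)·3^4 = -339.
  |p(3)| = 339.
Since all nonzero coefficients share the same sign, |p(3)| = 339 = M_tri(3); the triangle bound is attained at z = 3, so in fact M(r) = 339.

M_tri(3) = 339; |p(3)| = 339; equality at z=3: yes.


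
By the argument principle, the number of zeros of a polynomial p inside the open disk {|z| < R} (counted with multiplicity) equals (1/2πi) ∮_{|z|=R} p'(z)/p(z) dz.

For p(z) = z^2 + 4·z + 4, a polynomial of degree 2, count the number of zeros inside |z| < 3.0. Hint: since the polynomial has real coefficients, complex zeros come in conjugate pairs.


The zeros of p are: -2, -2.
Their magnitudes are: 2, 2.
Zeros with |z| < R = 3.0: -2, -2.
Count = 2.
By the argument principle, (1/2πi) ∮_{|z|=R} p'(z)/p(z) dz equals exactly this count.

Number of zeros inside |z| < 3.0: 2.


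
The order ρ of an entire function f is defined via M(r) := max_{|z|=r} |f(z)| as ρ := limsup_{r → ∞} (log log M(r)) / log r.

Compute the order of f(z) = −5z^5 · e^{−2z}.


M(r) = max_{|z|=r} |-5|·|z|^5·|e^{−2z}| = 5·r^5 · e^{2r^1} (the factors attain their maxima compatibly on |z|=r). Then log M(r) = log 5 + 5·log r + 2r^1, dominated by the last term, so log log M(r) ~ 1·log r. The polynomial factor -5z^5 contributes only a log r term and does not affect the order. ρ = 1.
Therefore ρ = 1.

Order ρ = 1.


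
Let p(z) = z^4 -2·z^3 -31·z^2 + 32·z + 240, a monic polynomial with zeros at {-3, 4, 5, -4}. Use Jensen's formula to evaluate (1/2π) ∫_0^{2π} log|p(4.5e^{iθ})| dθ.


Zeros: -4, -3, 4, 5; r = 4.5.
Inside |z| < r: -4, -3, 4. Outside (|z| ≥ r): 5.
p(0) = 240, so log|p(0)| = log(240) = 5.4806.
Apply Jensen: I(r) = log|p(0)| + Σ_k log(r/|z_k|), summed over zeros inside |z| < r.
  log(r/|z_k|) for z_k = -3: log(4.5/3) = 0.4055
  log(r/|z_k|) for z_k = 4: log(4.5/4) = 0.1178
  log(r/|z_k|) for z_k = -4: log(4.5/4) = 0.1178
  Outside zeros (5) contribute nothing to the Jensen sum.
Sum over inside zeros: 0.6410.
I(r) = log|p(0)| + (inside sum) = 5.4806 + 0.6410 = 6.1217.
Note: since some zeros are outside |z| ≤ r, the simplified n·log(r) form does NOT apply — only the inside zeros contribute.

I(r) ≈ 6.1217.


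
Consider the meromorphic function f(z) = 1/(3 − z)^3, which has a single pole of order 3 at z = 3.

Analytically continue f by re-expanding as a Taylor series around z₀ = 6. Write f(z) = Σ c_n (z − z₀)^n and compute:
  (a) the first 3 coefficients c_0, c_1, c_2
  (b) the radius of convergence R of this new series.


Let w = z − z₀, so z = z₀ + w.
Then 3 − z = 3 − (z₀ + w) = (3 − z₀) − w = -3 − w.
f(z) = 1/(-3 − w)^3 = (1/(-3)^3) · (1 − w/(-3))^{−3}.
By the binomial series (1−u)^{−3} = Σ_{n≥0} C(n+2, 2) u^n for |u|<1, with u = w/(-3):
  c_n = C(n+2, 2) / (-3)^(n+3).
  c_0 = 1/(-3)^3 = -1/27.
  c_1 = 3/(-3)^4 = 1/27.
  c_2 = 6/(-3)^5 = -2/81.
The series is valid for |w/d| < 1, i.e. |z − z₀| < |d|.
Radius of convergence: R = |3 − z₀| = |-3| = 3 (distance from z₀ to the singularity z = 3).

c_0 = -1/27, c_1 = 1/27, c_2 = -2/81; R = 3.


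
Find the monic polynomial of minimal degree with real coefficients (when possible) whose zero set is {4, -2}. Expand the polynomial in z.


The polynomial is p(z) = ∏_{α ∈ S} (z − α), where S = {4, -2}.
Expanding the product yields: p(z) = z^2 -2·z -8.
The resulting polynomial has degree 2 and real coefficients as required.

p(z) = z^2 -2·z -8.


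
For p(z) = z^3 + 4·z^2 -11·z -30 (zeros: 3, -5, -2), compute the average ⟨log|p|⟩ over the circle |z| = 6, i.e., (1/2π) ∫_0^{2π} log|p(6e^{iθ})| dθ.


Zeros: -5, -2, 3; r = 6.
Inside |z| < r: -5, -2, 3. Outside (|z| ≥ r): ∅.
p(0) = -30, so log|p(0)| = log(30) = 3.4012.
Apply Jensen: I(r) = log|p(0)| + Σ_k log(r/|z_k|), summed over zeros inside |z| < r.
  log(r/|z_k|) for z_k = 3: log(6/3) = 0.6931
  log(r/|z_k|) for z_k = -5: log(6/5) = 0.1823
  log(r/|z_k|) for z_k = -2: log(6/2) = 1.0986
Sum over inside zeros: 1.9741.
I(r) = log|p(0)| + (inside sum) = 3.4012 + 1.9741 = 5.3753.
Closed form (all zeros inside, monic): I(r) = n·log(r) = 3·log(6) = 5.3753. ✓

I(r) ≈ 5.3753.


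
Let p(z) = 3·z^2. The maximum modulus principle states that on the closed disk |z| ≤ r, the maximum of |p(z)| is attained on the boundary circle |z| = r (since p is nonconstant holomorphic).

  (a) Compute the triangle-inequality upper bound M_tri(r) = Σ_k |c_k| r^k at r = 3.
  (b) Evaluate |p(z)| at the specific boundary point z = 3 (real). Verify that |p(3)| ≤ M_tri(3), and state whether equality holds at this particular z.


Coefficients: c_0 = 0, c_1 = 0, c_2 = 3. Radius r = 3.
Part (a). Triangle bound: M_tri(r) = Σ_k |c_k| r^k
  = |0|·3^0 + |0|·3^1 + |3|·3^2
  = 0 + 0 + 27 = 27.
This bounds M(r) := max_{|z|=r} |p(z)| from above; equality holds iff all terms c_k z^k can be made to align in phase at a single z on |z|=r.
Part (b). At z = 3 (real, on the circle |z| = r):
  p(3) = (0)·3^0 + (0)·3^1 + (3)·3^2 = 27.
  |p(3)| = 27.
Since all nonzero coefficients share the same sign, |p(3)| = 27 = M_tri(3); the triangle bound is attained at z = 3, so in fact M(r) = 27.

M_tri(3) = 27; |p(3)| = 27; equality at z=3: yes.


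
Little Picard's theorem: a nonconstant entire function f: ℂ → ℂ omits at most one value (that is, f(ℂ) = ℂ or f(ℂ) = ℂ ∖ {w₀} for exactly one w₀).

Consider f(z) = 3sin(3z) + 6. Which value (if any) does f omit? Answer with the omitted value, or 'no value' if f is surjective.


Little Picard bounds the complement of f(ℂ) to at most one point.
sin is entire and surjective onto ℂ: for every w ∈ ℂ, sin(ζ) = w has a solution ζ ∈ ℂ (e.g., via the complex inverse arcsin). With ζ = 3z this gives z = ζ/(3). Then 3·sin(3z) takes every value in 3·ℂ = ℂ, and adding 6 is a bijection of ℂ. So f is surjective and omits no value. (Note: only on the real line is sin bounded by [−1, 1].)

Omitted value: no value.


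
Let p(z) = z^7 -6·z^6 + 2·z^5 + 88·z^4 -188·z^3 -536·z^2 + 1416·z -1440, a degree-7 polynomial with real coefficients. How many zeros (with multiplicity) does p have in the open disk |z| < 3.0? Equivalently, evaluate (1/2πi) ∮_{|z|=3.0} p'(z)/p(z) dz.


The zeros of p are: (1 + 1i), (1 - 1i), (3 + 3i), (3 - 3i), 4, (-3 + 1i), (-3 - 1i).
Their magnitudes are: 1.414, 1.414, 4.243, 4.243, 4, 3.162, 3.162.
Zeros with |z| < R = 3.0: (1 + 1i), (1 - 1i).
Count = 2.
By the argument principle, (1/2πi) ∮_{|z|=R} p'(z)/p(z) dz equals exactly this count.

Number of zeros inside |z| < 3.0: 2.


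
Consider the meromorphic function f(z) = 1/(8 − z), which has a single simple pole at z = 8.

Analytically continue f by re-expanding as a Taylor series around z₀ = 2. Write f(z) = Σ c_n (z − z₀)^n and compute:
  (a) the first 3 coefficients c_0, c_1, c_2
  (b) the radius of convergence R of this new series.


Let w = z − z₀, so z = z₀ + w.
Then 8 − z = 8 − (z₀ + w) = (8 − z₀) − w = 6 − w.
f(z) = 1/(6 − w) = (1/(6)) · 1/(1 − w/(6)) = Σ_{n≥0} w^n / (6)^(n+1).
So c_n = 1/(6)^(n+1):
  c_0 = 1/(6)^1 = 1/6.
  c_1 = 1/(6)^2 = 1/36.
  c_2 = 1/(6)^3 = 1/216.
The series is valid for |w/d| < 1, i.e. |z − z₀| < |d|.
Radius of convergence: R = |8 − z₀| = |6| = 6 (distance from z₀ to the singularity z = 8).

c_0 = 1/6, c_1 = 1/36, c_2 = 1/216; R = 6.


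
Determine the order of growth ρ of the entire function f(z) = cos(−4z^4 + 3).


Write cos(w) = (e^{iw} ± e^{−iw})/(2 or 2i), so |cos(w)| ≤ e^{|w|}. With w = −4z^4 + 3, |w| ≤ 4r^4 + 3 on |z|=r, giving M(r) ≤ e^{4r^4 + 3} and ρ ≤ 4. For the lower bound, choose z on |z|=r with -4z^4 purely imaginary of modulus 4r^4; then |cos(−4z^4 + 3)| grows like e^{4r^4}/2, so ρ ≥ 4. Hence ρ = 4.
Therefore ρ = 4.

Order ρ = 4.


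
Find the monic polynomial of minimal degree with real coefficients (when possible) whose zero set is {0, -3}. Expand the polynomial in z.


The polynomial is p(z) = ∏_{α ∈ S} (z − α), where S = {0, -3}.
Expanding the product yields: p(z) = z^2 + 3·z.
The resulting polynomial has degree 2 and real coefficients as required.

p(z) = z^2 + 3·z.


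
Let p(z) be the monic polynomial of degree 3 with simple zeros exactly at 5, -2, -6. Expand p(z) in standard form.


The polynomial is p(z) = ∏_{α ∈ S} (z − α), where S = {5, -2, -6}.
Expanding the product yields: p(z) = z^3 + 3·z^2 -28·z -60.
The resulting polynomial has degree 3 and real coefficients as required.

p(z) = z^3 + 3·z^2 -28·z -60.


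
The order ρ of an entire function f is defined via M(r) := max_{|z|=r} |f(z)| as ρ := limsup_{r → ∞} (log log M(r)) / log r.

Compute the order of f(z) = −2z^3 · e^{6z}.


M(r) = max_{|z|=r} |-2|·|z|^3·|e^{6z}| = 2·r^3 · e^{6r^1} (the factors attain their maxima compatibly on |z|=r). Then log M(r) = log 2 + 3·log r + 6r^1, dominated by the last term, so log log M(r) ~ 1·log r. The polynomial factor -2z^3 contributes only a log r term and does not affect the order. ρ = 1.
Therefore ρ = 1.

Order ρ = 1.


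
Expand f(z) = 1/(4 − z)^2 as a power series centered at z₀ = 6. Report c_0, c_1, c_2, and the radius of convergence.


Let w = z − z₀, so z = z₀ + w.
Then 4 − z = 4 − (z₀ + w) = (4 − z₀) − w = -2 − w.
f(z) = 1/(-2 − w)^2 = (1/(-2)^2) · (1 − w/(-2))^{−2}.
By the binomial series (1−u)^{−2} = Σ_{n≥0} C(n+1, 1) u^n for |u|<1, with u = w/(-2):
  c_n = C(n+1, 1) / (-2)^(n+2).
  c_0 = 1/(-2)^2 = 1/4.
  c_1 = 2/(-2)^3 = -1/4.
  c_2 = 3/(-2)^4 = 3/16.
The series is valid for |w/d| < 1, i.e. |z − z₀| < |d|.
Radius of convergence: R = |4 − z₀| = |-2| = 2 (distance from z₀ to the singularity z = 4).

c_0 = 1/4, c_1 = -1/4, c_2 = 3/16; R = 2.


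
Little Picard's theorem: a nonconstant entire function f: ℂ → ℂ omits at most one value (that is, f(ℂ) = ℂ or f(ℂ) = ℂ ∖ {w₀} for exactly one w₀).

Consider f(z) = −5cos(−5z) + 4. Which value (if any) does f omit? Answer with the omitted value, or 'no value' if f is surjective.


Little Picard bounds the complement of f(ℂ) to at most one point.
cos is entire and surjective onto ℂ: for every w ∈ ℂ, cos(ζ) = w has a solution ζ ∈ ℂ (e.g., via the complex inverse arccos). With ζ = −5z this gives z = ζ/(-5). Then -5·cos(−5z) takes every value in -5·ℂ = ℂ, and adding 4 is a bijection of ℂ. So f is surjective and omits no value. (Note: only on the real line is cos bounded by [−1, 1].)

Omitted value: no value.


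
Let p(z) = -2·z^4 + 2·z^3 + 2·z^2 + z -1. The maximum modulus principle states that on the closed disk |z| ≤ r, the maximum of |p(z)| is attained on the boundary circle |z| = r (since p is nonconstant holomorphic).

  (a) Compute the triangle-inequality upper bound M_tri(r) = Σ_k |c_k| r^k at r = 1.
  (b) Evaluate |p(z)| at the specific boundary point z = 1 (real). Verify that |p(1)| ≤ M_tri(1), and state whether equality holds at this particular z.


Coefficients: c_0 = -1, c_1 = 1, c_2 = 2, c_3 = 2, c_4 = -2. Radius r = 1.
Part (a). Triangle bound: M_tri(r) = Σ_k |c_k| r^k
  = |-1|·1^0 + |1|·1^1 + |2|·1^2 + |2|·1^3 + |-2|·1^4
  = 1 + 1 + 2 + 2 + 2 = 8.
This bounds M(r) := max_{|z|=r} |p(z)| from above; equality holds iff all terms c_k z^k can be made to align in phase at a single z on |z|=r.
Part (b). At z = 1 (real, on the circle |z| = r):
  p(1) = (-1)·1^0 + (1)·1^1 + (2)·1^2 + (2)·1^3 + (-2)·1^4 = 2.
  |p(1)| = 2.
Check: |p(1)| = 2 ≤ 8 = M_tri(1). ✓ Equality does not hold at z = 1 (the coefficients have mixed signs, so the terms do not all align in phase there).

M_tri(1) = 8; |p(1)| = 2; equality at z=1: no.


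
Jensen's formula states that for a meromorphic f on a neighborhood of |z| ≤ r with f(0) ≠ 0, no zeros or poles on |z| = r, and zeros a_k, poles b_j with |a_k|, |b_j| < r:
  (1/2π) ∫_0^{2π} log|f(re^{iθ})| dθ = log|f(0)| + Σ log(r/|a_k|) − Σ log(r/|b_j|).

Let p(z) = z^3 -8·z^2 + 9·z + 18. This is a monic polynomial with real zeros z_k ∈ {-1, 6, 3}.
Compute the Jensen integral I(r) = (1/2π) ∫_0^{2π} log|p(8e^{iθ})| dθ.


Zeros: -1, 3, 6; r = 8.
Inside |z| < r: -1, 3, 6. Outside (|z| ≥ r): ∅.
p(0) = 18, so log|p(0)| = log(18) = 2.8904.
Apply Jensen: I(r) = log|p(0)| + Σ_k log(r/|z_k|), summed over zeros inside |z| < r.
  log(r/|z_k|) for z_k = -1: log(8/1) = 2.0794
  log(r/|z_k|) for z_k = 6: log(8/6) = 0.2877
  log(r/|z_k|) for z_k = 3: log(8/3) = 0.9808
Sum over inside zeros: 3.3480.
I(r) = log|p(0)| + (inside sum) = 2.8904 + 3.3480 = 6.2383.
Closed form (all zeros inside, monic): I(r) = n·log(r) = 3·log(8) = 6.2383. ✓

I(r) ≈ 6.2383.


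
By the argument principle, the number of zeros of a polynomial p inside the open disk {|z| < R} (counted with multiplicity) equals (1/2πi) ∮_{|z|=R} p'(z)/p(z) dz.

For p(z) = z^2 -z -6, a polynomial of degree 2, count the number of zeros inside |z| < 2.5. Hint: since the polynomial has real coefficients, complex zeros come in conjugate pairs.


The zeros of p are: 3, -2.
Their magnitudes are: 3, 2.
Zeros with |z| < R = 2.5: -2.
Count = 1.
By the argument principle, (1/2πi) ∮_{|z|=R} p'(z)/p(z) dz equals exactly this count.

Number of zeros inside |z| < 2.5: 1.


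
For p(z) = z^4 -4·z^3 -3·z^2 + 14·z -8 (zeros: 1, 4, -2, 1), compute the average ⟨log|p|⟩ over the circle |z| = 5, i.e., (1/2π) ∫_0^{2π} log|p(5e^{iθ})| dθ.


Zeros: -2, 1, 1, 4; r = 5.
Inside |z| < r: -2, 1, 1, 4. Outside (|z| ≥ r): ∅.
p(0) = -8, so log|p(0)| = log(8) = 2.0794.
Apply Jensen: I(r) = log|p(0)| + Σ_k log(r/|z_k|), summed over zeros inside |z| < r.
  log(r/|z_k|) for z_k = 1: log(5/1) = 1.6094
  log(r/|z_k|) for z_k = 4: log(5/4) = 0.2231
  log(r/|z_k|) for z_k = -2: log(5/2) = 0.9163
  log(r/|z_k|) for z_k = 1: log(5/1) = 1.6094
Sum over inside zeros: 4.3583.
I(r) = log|p(0)| + (inside sum) = 2.0794 + 4.3583 = 6.4378.
Closed form (all zeros inside, monic): I(r) = n·log(r) = 4·log(5) = 6.4378. ✓

I(r) ≈ 6.4378.


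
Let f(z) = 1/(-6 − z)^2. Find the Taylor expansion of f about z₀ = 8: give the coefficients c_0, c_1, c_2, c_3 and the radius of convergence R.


Let w = z − z₀, so z = z₀ + w.
Then -6 − z = -6 − (z₀ + w) = (-6 − z₀) − w = -14 − w.
f(z) = 1/(-14 − w)^2 = (1/(-14)^2) · (1 − w/(-14))^{−2}.
By the binomial series (1−u)^{−2} = Σ_{n≥0} C(n+1, 1) u^n for |u|<1, with u = w/(-14):
  c_n = C(n+1, 1) / (-14)^(n+2).
  c_0 = 1/(-14)^2 = 1/196.
  c_1 = 2/(-14)^3 = -1/1372.
  c_2 = 3/(-14)^4 = 3/38416.
  c_3 = 4/(-14)^5 = -1/134456.
The series is valid for |w/d| < 1, i.e. |z − z₀| < |d|.
Radius of convergence: R = |-6 − z₀| = |-14| = 14 (distance from z₀ to the singularity z = -6).

c_0 = 1/196, c_1 = -1/1372, c_2 = 3/38416, c_3 = -1/134456; R = 14.


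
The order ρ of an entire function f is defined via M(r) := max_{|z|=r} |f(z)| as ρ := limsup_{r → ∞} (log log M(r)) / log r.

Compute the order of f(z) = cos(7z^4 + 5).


Write cos(w) = (e^{iw} ± e^{−iw})/(2 or 2i), so |cos(w)| ≤ e^{|w|}. With w = 7z^4 + 5, |w| ≤ 7r^4 + 5 on |z|=r, giving M(r) ≤ e^{7r^4 + 5} and ρ ≤ 4. For the lower bound, choose z on |z|=r with 7z^4 purely imaginary of modulus 7r^4; then |cos(7z^4 + 5)| grows like e^{7r^4}/2, so ρ ≥ 4. Hence ρ = 4.
Therefore ρ = 4.

Order ρ = 4.


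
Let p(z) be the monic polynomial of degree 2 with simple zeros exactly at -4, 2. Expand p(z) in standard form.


The polynomial is p(z) = ∏_{α ∈ S} (z − α), where S = {-4, 2}.
Expanding the product yields: p(z) = z^2 + 2·z -8.
The resulting polynomial has degree 2 and real coefficients as required.

p(z) = z^2 + 2·z -8.


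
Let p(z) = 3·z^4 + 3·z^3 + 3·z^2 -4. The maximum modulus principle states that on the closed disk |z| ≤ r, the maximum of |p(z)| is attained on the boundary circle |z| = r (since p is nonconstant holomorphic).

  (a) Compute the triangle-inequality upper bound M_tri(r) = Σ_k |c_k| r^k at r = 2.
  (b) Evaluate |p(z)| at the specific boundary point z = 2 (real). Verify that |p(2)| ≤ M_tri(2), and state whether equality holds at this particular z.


Coefficients: c_0 = -4, c_1 = 0, c_2 = 3, c_3 = 3, c_4 = 3. Radius r = 2.
Part (a). Triangle bound: M_tri(r) = Σ_k |c_k| r^k
  = |-4|·2^0 + |0|·2^1 + |3|·2^2 + |3|·2^3 + |3|·2^4
  = 4 + 0 + 12 + 24 + 48 = 88.
This bounds M(r) := max_{|z|=r} |p(z)| from above; equality holds iff all terms c_k z^k can be made to align in phase at a single z on |z|=r.
Part (b). At z = 2 (real, on the circle |z| = r):
  p(2) = (-4)·2^0 + (0)·2^1 + (3)·2^2 + (3)·2^3 + (3)·2^4 = 80.
  |p(2)| = 80.
Check: |p(2)| = 80 ≤ 88 = M_tri(2). ✓ Equality does not hold at z = 2 (the coefficients have mixed signs, so the terms do not all align in phase there).

M_tri(2) = 88; |p(2)| = 80; equality at z=2: no.


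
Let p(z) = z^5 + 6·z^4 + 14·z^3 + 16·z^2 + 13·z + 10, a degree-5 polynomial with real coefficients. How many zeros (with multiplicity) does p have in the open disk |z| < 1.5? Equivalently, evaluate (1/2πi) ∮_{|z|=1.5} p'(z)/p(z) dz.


The zeros of p are: (-2 + 1i), (-2 - 1i), (0 + 1i), (0 - 1i), -2.
Their magnitudes are: 2.236, 2.236, 1, 1, 2.
Zeros with |z| < R = 1.5: (0 + 1i), (0 - 1i).
Count = 2.
By the argument principle, (1/2πi) ∮_{|z|=R} p'(z)/p(z) dz equals exactly this count.

Number of zeros inside |z| < 1.5: 2.


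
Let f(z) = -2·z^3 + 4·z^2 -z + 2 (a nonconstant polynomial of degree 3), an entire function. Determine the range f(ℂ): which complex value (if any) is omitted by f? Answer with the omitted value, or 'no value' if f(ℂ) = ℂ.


Little Picard bounds the complement of f(ℂ) to at most one point.
For every w ∈ ℂ, the equation p(z) − w = 0 is a nonconstant polynomial in z and hence has at least one root by the fundamental theorem of algebra. So p is surjective onto ℂ, omitting no value.

Omitted value: no value.


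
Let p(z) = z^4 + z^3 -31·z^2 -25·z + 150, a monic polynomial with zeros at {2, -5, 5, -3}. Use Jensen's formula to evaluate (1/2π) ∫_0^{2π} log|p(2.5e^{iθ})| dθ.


Zeros: -5, -3, 2, 5; r = 2.5.
Inside |z| < r: 2. Outside (|z| ≥ r): -5, -3, 5.
p(0) = 150, so log|p(0)| = log(150) = 5.0106.
Apply Jensen: I(r) = log|p(0)| + Σ_k log(r/|z_k|), summed over zeros inside |z| < r.
  log(r/|z_k|) for z_k = 2: log(2.5/2) = 0.2231
  Outside zeros (-5, -3, 5) contribute nothing to the Jensen sum.
Sum over inside zeros: 0.2231.
I(r) = log|p(0)| + (inside sum) = 5.0106 + 0.2231 = 5.2338.
Note: since some zeros are outside |z| ≤ r, the simplified n·log(r) form does NOT apply — only the inside zeros contribute.

I(r) ≈ 5.2338.


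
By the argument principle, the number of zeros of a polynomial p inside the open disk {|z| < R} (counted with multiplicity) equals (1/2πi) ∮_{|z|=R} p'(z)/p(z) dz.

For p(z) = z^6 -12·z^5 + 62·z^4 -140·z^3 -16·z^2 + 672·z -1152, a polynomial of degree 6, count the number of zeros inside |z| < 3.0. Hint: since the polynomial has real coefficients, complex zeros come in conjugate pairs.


The zeros of p are: (2 + 2i), (2 - 2i), -2, 4, (3 + 3i), (3 - 3i).
Their magnitudes are: 2.828, 2.828, 2, 4, 4.243, 4.243.
Zeros with |z| < R = 3.0: (2 + 2i), (2 - 2i), -2.
Count = 3.
By the argument principle, (1/2πi) ∮_{|z|=R} p'(z)/p(z) dz equals exactly this count.

Number of zeros inside |z| < 3.0: 3.


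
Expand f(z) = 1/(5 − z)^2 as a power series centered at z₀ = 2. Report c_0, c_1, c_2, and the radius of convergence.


Let w = z − z₀, so z = z₀ + w.
Then 5 − z = 5 − (z₀ + w) = (5 − z₀) − w = 3 − w.
f(z) = 1/(3 − w)^2 = (1/(3)^2) · (1 − w/(3))^{−2}.
By the binomial series (1−u)^{−2} = Σ_{n≥0} C(n+1, 1) u^n for |u|<1, with u = w/(3):
  c_n = C(n+1, 1) / (3)^(n+2).
  c_0 = 1/(3)^2 = 1/9.
  c_1 = 2/(3)^3 = 2/27.
  c_2 = 3/(3)^4 = 1/27.
The series is valid for |w/d| < 1, i.e. |z − z₀| < |d|.
Radius of convergence: R = |5 − z₀| = |3| = 3 (distance from z₀ to the singularity z = 5).

c_0 = 1/9, c_1 = 2/27, c_2 = 1/27; R = 3.


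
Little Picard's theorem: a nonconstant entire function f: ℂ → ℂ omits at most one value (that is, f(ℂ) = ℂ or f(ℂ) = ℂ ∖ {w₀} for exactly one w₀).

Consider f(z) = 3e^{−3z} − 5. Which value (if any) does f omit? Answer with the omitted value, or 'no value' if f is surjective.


Little Picard bounds the complement of f(ℂ) to at most one point.
e^{−3z} is never zero on ℂ, so 3·e^{−3z} takes every value in ℂ ∖ {0}. Adding -5 shifts the range to ℂ ∖ {-5}. Thus f omits exactly the value -5.

Omitted value: -5.


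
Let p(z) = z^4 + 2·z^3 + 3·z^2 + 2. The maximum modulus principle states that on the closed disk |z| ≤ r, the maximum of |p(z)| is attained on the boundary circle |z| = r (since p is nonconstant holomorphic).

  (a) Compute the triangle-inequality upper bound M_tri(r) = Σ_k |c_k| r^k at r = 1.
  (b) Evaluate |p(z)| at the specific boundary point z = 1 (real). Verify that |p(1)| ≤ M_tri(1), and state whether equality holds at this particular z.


Coefficients: c_0 = 2, c_1 = 0, c_2 = 3, c_3 = 2, c_4 = 1. Radius r = 1.
Part (a). Triangle bound: M_tri(r) = Σ_k |c_k| r^k
  = |2|·1^0 + |0|·1^1 + |3|·1^2 + |2|·1^3 + |1|·1^4
  = 2 + 0 + 3 + 2 + 1 = 8.
This bounds M(r) := max_{|z|=r} |p(z)| from above; equality holds iff all terms c_k z^k can be made to align in phase at a single z on |z|=r.
Part (b). At z = 1 (real, on the circle |z| = r):
  p(1) = (2)·1^0 + (0)·1^1 + (3)·1^2 + (2)·1^3 + (1)·1^4 = 8.
  |p(1)| = 8.
Since all nonzero coefficients share the same sign, |p(1)| = 8 = M_tri(1); the triangle bound is attained at z = 1, so in fact M(r) = 8.

M_tri(1) = 8; |p(1)| = 8; equality at z=1: yes.


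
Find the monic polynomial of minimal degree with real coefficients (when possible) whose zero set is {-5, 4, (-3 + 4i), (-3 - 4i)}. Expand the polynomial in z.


The polynomial is p(z) = ∏_{α ∈ S} (z − α), where S = {-5, 4, (-3 + 4i), (-3 - 4i)}.
Expanding the product yields: p(z) = z^4 + 7·z^3 + 11·z^2 -95·z -500.
Note conjugate pairs combine to real quadratics: (z − (-3+4i))(z − (-3−4i)) = z² + 6z + 25.
The resulting polynomial has degree 4 and real coefficients as required.

p(z) = z^4 + 7·z^3 + 11·z^2 -95·z -500.


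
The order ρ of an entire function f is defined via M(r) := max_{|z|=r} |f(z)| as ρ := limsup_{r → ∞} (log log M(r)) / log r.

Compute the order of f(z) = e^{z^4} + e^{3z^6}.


Each summand is entire of order 4 and 6 respectively (as in the single-exponential case). The order of a sum is at most the max of the orders, so ρ ≤ 6. For the lower bound: on |z|=r choose arg z so that 3z^6 is real positive; then |e^{3z^6}| = e^{3r^6} while |e^{1z^4}| ≤ e^{1r^4} = o(e^{3r^6}). So |f| ≥ e^{3r^6}(1 − o(1)) and ρ ≥ 6. Hence ρ = max(4, 6) = 6.
Therefore ρ = 6.

Order ρ = 6.


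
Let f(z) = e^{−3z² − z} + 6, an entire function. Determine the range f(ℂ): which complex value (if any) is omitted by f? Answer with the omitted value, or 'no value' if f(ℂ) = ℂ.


Little Picard bounds the complement of f(ℂ) to at most one point.
The exponent g(z) = −3z² − z is a nonconstant polynomial, hence surjective onto ℂ. So e^{g(z)} takes every value in {e^w : w ∈ ℂ} = ℂ ∖ {0}. Adding 6 shifts the range to ℂ ∖ {6}. f omits exactly 6.

Omitted value: 6.


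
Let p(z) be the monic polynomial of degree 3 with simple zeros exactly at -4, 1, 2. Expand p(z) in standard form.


The polynomial is p(z) = ∏_{α ∈ S} (z − α), where S = {-4, 1, 2}.
Expanding the product yields: p(z) = z^3 + z^2 -10·z + 8.
The resulting polynomial has degree 3 and real coefficients as required.

p(z) = z^3 + z^2 -10·z + 8.


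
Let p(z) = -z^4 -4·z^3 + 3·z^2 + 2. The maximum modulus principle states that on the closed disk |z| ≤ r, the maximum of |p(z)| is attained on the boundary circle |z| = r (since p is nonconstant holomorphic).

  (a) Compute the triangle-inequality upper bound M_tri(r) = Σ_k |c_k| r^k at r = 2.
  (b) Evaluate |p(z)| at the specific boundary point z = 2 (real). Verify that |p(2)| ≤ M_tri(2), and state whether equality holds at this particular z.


Coefficients: c_0 = 2, c_1 = 0, c_2 = 3, c_3 = -4, c_4 = -1. Radius r = 2.
Part (a). Triangle bound: M_tri(r) = Σ_k |c_k| r^k
  = |2|·2^0 + |0|·2^1 + |3|·2^2 + |-4|·2^3 + |-1|·2^4
  = 2 + 0 + 12 + 32 + 16 = 62.
This bounds M(r) := max_{|z|=r} |p(z)| from above; equality holds iff all terms c_k z^k can be made to align in phase at a single z on |z|=r.
Part (b). At z = 2 (real, on the circle |z| = r):
  p(2) = (2)·2^0 + (0)·2^1 + (3)·2^2 + (-4)·2^3 + (-1)·2^4 = -34.
  |p(2)| = 34.
Check: |p(2)| = 34 ≤ 62 = M_tri(2). ✓ Equality does not hold at z = 2 (the coefficients have mixed signs, so the terms do not all align in phase there).

M_tri(2) = 62; |p(2)| = 34; equality at z=2: no.


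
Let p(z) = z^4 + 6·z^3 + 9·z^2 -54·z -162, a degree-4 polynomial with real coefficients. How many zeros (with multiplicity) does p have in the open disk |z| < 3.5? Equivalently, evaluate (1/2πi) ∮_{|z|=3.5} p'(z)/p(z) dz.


The zeros of p are: -3, (-3 + 3i), (-3 - 3i), 3.
Their magnitudes are: 3, 4.243, 4.243, 3.
Zeros with |z| < R = 3.5: -3, 3.
Count = 2.
By the argument principle, (1/2πi) ∮_{|z|=R} p'(z)/p(z) dz equals exactly this count.

Number of zeros inside |z| < 3.5: 2.


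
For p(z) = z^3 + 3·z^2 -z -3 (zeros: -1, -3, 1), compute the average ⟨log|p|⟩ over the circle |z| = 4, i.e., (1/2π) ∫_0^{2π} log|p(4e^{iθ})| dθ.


Zeros: -3, -1, 1; r = 4.
Inside |z| < r: -3, -1, 1. Outside (|z| ≥ r): ∅.
p(0) = -3, so log|p(0)| = log(3) = 1.0986.
Apply Jensen: I(r) = log|p(0)| + Σ_k log(r/|z_k|), summed over zeros inside |z| < r.
  log(r/|z_k|) for z_k = -1: log(4/1) = 1.3863
  log(r/|z_k|) for z_k = -3: log(4/3) = 0.2877
  log(r/|z_k|) for z_k = 1: log(4/1) = 1.3863
Sum over inside zeros: 3.0603.
I(r) = log|p(0)| + (inside sum) = 1.0986 + 3.0603 = 4.1589.
Closed form (all zeros inside, monic): I(r) = n·log(r) = 3·log(4) = 4.1589. ✓

I(r) ≈ 4.1589.


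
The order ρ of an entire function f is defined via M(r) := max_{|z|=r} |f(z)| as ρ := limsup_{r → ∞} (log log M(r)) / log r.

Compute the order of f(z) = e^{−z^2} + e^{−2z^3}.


Each summand is entire of order 2 and 3 respectively (as in the single-exponential case). The order of a sum is at most the max of the orders, so ρ ≤ 3. For the lower bound: on |z|=r choose arg z so that -2z^3 is real positive; then |e^{-2z^3}| = e^{2r^3} while |e^{-1z^2}| ≤ e^{1r^2} = o(e^{2r^3}). So |f| ≥ e^{2r^3}(1 − o(1)) and ρ ≥ 3. Hence ρ = max(2, 3) = 3.
Therefore ρ = 3.

Order ρ = 3.
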